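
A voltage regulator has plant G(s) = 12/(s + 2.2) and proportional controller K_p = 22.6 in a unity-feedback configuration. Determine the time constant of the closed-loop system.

Closed-loop transfer function: T(s) = K_p·G(s)/(1 + K_p·G(s)) = 271.2/(s + 2.2 + 271.2) = 271.2/(s + 273.4).
Time constant τ = 1/273.4 = 0.00366 s.

τ = 0.00366 s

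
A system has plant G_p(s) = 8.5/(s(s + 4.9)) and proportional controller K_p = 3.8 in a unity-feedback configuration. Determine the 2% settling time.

T_s ≈ 1.63 s

The closed-loop denominator s² + 4.9s + 32.3 gives ω_n = √32.3 = 5.683 and ζ = 4.9/(2ω_n) = 0.4311.
2% settling time T_s ≈ 4/(ζω_n) = 4/2.45 = 1.63 s.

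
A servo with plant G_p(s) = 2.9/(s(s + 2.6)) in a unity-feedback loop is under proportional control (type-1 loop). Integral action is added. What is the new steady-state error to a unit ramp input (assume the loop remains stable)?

0

The integrator raises the loop to type 2, so K_v → ∞ and e_ss to a ramp is zero.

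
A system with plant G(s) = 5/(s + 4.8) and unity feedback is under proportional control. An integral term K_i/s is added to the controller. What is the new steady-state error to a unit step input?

0

The integrator makes K_pos = lim_{s→0} C(s)G(s) infinite, so e_ss = 1/(1+K_pos) = 0.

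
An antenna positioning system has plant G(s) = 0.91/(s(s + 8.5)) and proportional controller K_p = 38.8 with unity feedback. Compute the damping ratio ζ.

1 + K_p·G(s) = 0 gives s² + 8.5s + 35.31 = 0.
So ω_n² = 35.31 ⇒ ω_n = 5.942 rad/s, and ζ = 8.5/(2ω_n) = 0.715.

ζ = 0.715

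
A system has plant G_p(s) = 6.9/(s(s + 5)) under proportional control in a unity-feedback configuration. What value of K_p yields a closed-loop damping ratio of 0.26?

Closed-loop characteristic equation: s² + 5s + K_p·6.9 = 0.
So ω_n = √(6.9K_p) and 2ζω_n = 5, giving ζ = 5/(2√(6.9K_p)).
Setting ζ = 0.26: √(6.9K_p) = 5/(2·0.26) = 9.615, so K_p = 92.46/6.9 = 13.4.

K_p = 13.4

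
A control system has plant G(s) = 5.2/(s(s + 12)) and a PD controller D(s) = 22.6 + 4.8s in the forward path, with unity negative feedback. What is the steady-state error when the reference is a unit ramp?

0.102

The loop has one pole at the origin (type 1). Velocity error constant K_v = lim_{s→0} s·D(s)G(s) = 22.6·5.2/12 = 9.793.
Steady-state error to a unit ramp: e_ss = 1/K_v = 0.102.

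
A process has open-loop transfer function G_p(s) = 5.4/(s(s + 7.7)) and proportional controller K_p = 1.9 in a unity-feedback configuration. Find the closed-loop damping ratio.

ζ = 1.2

1 + K_p·G_p(s) = 0 gives s² + 7.7s + 10.26 = 0.
Matching s² + 2ζω_n s + ω_n²: ω_n = √10.26 = 3.203 rad/s and 2ζω_n = 7.7, so ζ = 7.7/(2·3.203) = 1.2.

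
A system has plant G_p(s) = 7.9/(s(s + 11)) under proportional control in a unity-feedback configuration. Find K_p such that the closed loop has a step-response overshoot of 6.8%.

K_p = 9.06

From %OS = 100·exp(−πζ/√(1−ζ²)) = 6.8%, ζ = −ln(0.068)/√(π²+ln²(0.068)) = 0.6502.
Characteristic equation s² + 11s + 7.9K_p = 0 gives ζ = 11/(2√(7.9K_p)).
Setting ζ = 0.6502: √(7.9K_p) = 11/(2·0.6502) = 8.459, so K_p = 71.56/7.9 = 9.06.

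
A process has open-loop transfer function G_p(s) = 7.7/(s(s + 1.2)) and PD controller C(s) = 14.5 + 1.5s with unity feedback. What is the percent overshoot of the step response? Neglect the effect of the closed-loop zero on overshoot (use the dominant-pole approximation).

Forward path: (14.5 + 1.5s)·7.7/(s(s+1.2)). The closed-loop characteristic equation is s² + (1.2 + 7.7·1.5)s + 7.7·14.5 = 0.
That is s² + 12.75s + 111.7 = 0, so ω_n = 10.57 rad/s and ζ = 12.75/(2·10.57) = 0.6033.
%OS = 100·exp(−πζ/√(1−ζ²)) = 9.29%.

9.29%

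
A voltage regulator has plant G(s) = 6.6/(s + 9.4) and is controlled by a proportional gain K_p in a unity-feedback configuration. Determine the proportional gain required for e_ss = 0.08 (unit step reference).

K_p = 16.4

The loop is type 0, so e_ss(step) = 1/(1 + K_pos) with K_pos = K_p·G(0).
G(0) = 0.7021. Require 1/(1 + K_p·0.7021) = 0.08, so 1 + 0.7021·K_p = 12.5.
K_p = (12.5 − 1)/0.7021 = 16.4.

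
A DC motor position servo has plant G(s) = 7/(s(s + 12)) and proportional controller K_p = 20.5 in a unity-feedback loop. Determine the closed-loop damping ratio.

ζ = 0.501

The closed-loop denominator is s(s+12) + 20.5·7 = s² + 12s + 143.5.
Matching s² + 2ζω_n s + ω_n²: ω_n = √143.5 = 11.98 rad/s and 2ζω_n = 12, so ζ = 12/(2·11.98) = 0.501.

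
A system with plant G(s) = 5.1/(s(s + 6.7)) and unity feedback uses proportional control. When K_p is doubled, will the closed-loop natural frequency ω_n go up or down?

increase

ω_n = √(5.1·K_p), which grows with K_p.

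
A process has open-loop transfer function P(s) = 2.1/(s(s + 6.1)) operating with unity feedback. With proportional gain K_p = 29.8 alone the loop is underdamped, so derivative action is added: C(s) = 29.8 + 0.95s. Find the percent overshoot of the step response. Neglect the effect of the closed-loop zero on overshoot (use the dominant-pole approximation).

Forward path: (29.8 + 0.95s)·2.1/(s(s+6.1)). The closed-loop characteristic equation is s² + (6.1 + 2.1·0.95)s + 2.1·29.8 = 0.
That is s² + 8.095s + 62.58 = 0, so ω_n = 7.911 rad/s and ζ = 8.095/(2·7.911) = 0.5116.
%OS = 100·exp(−πζ/√(1−ζ²)) = 15.4%.

15.4%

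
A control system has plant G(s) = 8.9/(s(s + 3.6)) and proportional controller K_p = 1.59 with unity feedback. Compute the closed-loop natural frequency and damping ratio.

With unity feedback the closed-loop characteristic equation is s² + 3.6s + 1.59·8.9 = s² + 3.6s + 14.15 = 0.
Matching s² + 2ζω_n s + ω_n²: ω_n = √14.15 = 3.762 rad/s and 2ζω_n = 3.6, so ζ = 3.6/(2·3.762) = 0.478.

ω_n = 3.76 rad/s, ζ = 0.478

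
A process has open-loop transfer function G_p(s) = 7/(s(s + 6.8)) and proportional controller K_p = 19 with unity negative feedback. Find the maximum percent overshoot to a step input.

The closed-loop denominator s² + 6.8s + 133 gives ω_n = √133 = 11.53 and ζ = 6.8/(2ω_n) = 0.2948.
%OS = 100·exp(−πζ/√(1−ζ²)) = 100·exp(−π·0.2948/√0.9131) = 37.9%.

37.9%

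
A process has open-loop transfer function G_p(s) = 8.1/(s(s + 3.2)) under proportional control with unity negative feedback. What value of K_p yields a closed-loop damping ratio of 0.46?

Closed-loop characteristic equation: s² + 3.2s + K_p·8.1 = 0.
So ω_n = √(8.1K_p) and 2ζω_n = 3.2, giving ζ = 3.2/(2√(8.1K_p)).
Setting ζ = 0.46: √(8.1K_p) = 3.2/(2·0.46) = 3.478, so K_p = 12.1/8.1 = 1.49.

K_p = 1.49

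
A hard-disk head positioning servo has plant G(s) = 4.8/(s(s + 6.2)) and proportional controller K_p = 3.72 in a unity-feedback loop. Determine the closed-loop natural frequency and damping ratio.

ω_n = 4.23 rad/s, ζ = 0.734

The closed-loop denominator is s(s+6.2) + 3.72·4.8 = s² + 6.2s + 17.86.
So ω_n² = 17.86 ⇒ ω_n = 4.226 rad/s, and ζ = 6.2/(2ω_n) = 0.734.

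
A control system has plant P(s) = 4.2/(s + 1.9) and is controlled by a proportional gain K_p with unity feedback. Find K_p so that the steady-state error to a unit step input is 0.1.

The loop is type 0, so e_ss(step) = 1/(1 + K_pos) with K_pos = K_p·P(0).
P(0) = 2.211. Require 1/(1 + K_p·2.211) = 0.1, so 1 + 2.211·K_p = 10.
K_p = (10 − 1)/2.211 = 4.07.

K_p = 4.07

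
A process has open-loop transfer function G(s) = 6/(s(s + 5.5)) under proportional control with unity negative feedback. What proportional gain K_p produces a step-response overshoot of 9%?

From %OS = 100·exp(−πζ/√(1−ζ²)) = 9%, ζ = −ln(0.09)/√(π²+ln²(0.09)) = 0.6083.
Characteristic equation s² + 5.5s + 6K_p = 0 gives ζ = 5.5/(2√(6K_p)).
Setting ζ = 0.6083: √(6K_p) = 5.5/(2·0.6083) = 4.521, so K_p = 20.44/6 = 3.41.

K_p = 3.41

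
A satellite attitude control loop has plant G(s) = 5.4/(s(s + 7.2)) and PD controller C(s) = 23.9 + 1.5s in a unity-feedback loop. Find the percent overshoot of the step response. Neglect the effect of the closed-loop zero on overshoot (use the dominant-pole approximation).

5.72%

Forward path: (23.9 + 1.5s)·5.4/(s(s+7.2)). The closed-loop characteristic equation is s² + (7.2 + 5.4·1.5)s + 5.4·23.9 = 0.
That is s² + 15.3s + 129.1 = 0, so ω_n = 11.36 rad/s and ζ = 15.3/(2·11.36) = 0.6734.
%OS = 100·exp(−πζ/√(1−ζ²)) = 5.72%.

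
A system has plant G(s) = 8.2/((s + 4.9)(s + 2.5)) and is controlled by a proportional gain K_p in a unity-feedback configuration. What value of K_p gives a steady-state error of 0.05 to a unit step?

The loop is type 0, so e_ss(step) = 1/(1 + K_pos) with K_pos = K_p·G(0).
G(0) = 0.6694. Require 1/(1 + K_p·0.6694) = 0.05, so 1 + 0.6694·K_p = 20.
K_p = (20 − 1)/0.6694 = 28.4.

K_p = 28.4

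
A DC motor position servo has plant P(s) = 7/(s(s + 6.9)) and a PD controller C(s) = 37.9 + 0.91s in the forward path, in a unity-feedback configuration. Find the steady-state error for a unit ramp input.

0.026

The loop has one pole at the origin (type 1). Velocity error constant K_v = lim_{s→0} s·C(s)P(s) = 37.9·7/6.9 = 38.45.
Steady-state error to a unit ramp: e_ss = 1/K_v = 0.026.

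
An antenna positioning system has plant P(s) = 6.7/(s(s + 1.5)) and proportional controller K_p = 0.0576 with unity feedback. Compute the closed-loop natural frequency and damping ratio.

ω_n = 0.621 rad/s, ζ = 1.21

With unity feedback the closed-loop characteristic equation is s² + 1.5s + 0.0576·6.7 = s² + 1.5s + 0.3859 = 0.
Matching s² + 2ζω_n s + ω_n²: ω_n = √0.3859 = 0.6212 rad/s and 2ζω_n = 1.5, so ζ = 1.5/(2·0.6212) = 1.21.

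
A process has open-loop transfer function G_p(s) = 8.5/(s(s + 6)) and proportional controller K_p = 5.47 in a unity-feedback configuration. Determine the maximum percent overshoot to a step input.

From 1 + K_pG_p(s) = 0: s² + 6s + 46.49 = 0 ⇒ ω_n = 6.819, ζ = 0.44.
%OS = 100·exp(−πζ/√(1−ζ²)) = 100·exp(−π·0.44/√0.8064) = 21.5%.

21.5%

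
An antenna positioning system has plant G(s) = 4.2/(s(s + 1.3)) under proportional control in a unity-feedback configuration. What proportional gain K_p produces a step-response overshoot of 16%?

K_p = 0.396

From %OS = 100·exp(−πζ/√(1−ζ²)) = 16%, ζ = −ln(0.16)/√(π²+ln²(0.16)) = 0.5039.
Characteristic equation s² + 1.3s + 4.2K_p = 0 gives ζ = 1.3/(2√(4.2K_p)).
Setting ζ = 0.5039: √(4.2K_p) = 1.3/(2·0.5039) = 1.29, so K_p = 1.664/4.2 = 0.396.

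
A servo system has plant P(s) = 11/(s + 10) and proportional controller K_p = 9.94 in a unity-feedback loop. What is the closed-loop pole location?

s = -119.3

Closed-loop transfer function: T(s) = K_p·P(s)/(1 + K_p·P(s)) = 109.3/(s + 10 + 109.3) = 109.3/(s + 119.3).
The closed-loop pole is at s = −119.3.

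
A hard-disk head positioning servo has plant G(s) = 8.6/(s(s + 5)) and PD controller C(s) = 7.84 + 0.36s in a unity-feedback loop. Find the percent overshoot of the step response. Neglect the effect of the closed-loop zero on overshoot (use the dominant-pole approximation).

Forward path: (7.84 + 0.36s)·8.6/(s(s+5)). The closed-loop characteristic equation is s² + (5 + 8.6·0.36)s + 8.6·7.84 = 0.
That is s² + 8.096s + 67.42 = 0, so ω_n = 8.211 rad/s and ζ = 8.096/(2·8.211) = 0.493.
%OS = 100·exp(−πζ/√(1−ζ²)) = 16.9%.

16.9%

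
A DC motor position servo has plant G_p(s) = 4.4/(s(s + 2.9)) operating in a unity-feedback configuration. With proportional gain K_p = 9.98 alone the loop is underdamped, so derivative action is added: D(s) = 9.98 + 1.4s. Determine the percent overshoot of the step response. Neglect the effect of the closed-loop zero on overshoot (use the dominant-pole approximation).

Forward path: (9.98 + 1.4s)·4.4/(s(s+2.9)). The closed-loop characteristic equation is s² + (2.9 + 4.4·1.4)s + 4.4·9.98 = 0.
That is s² + 9.06s + 43.91 = 0, so ω_n = 6.627 rad/s and ζ = 9.06/(2·6.627) = 0.6836.
%OS = 100·exp(−πζ/√(1−ζ²)) = 5.27%.

5.27%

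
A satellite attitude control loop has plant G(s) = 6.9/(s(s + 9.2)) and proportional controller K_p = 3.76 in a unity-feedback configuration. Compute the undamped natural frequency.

ω_n = 5.09 rad/s

With unity feedback the closed-loop characteristic equation is s² + 9.2s + 3.76·6.9 = s² + 9.2s + 25.94 = 0.
Matching s² + 2ζω_n s + ω_n²: ω_n = √25.94 = 5.094 rad/s and 2ζω_n = 9.2, so ζ = 9.2/(2·5.094) = 0.903.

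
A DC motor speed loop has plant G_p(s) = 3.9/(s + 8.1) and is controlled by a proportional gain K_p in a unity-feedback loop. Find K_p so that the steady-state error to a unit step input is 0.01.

For a type-0 loop with proportional control, e_ss = 1/(1 + K_p·G_p(0)).
G_p(0) = 0.4815. Require 1/(1 + K_p·0.4815) = 0.01, so 1 + 0.4815·K_p = 100.
K_p = (100 − 1)/0.4815 = 206.

K_p = 206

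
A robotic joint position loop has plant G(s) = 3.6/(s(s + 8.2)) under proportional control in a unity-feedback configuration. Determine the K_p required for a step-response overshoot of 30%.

From %OS = 100·exp(−πζ/√(1−ζ²)) = 30%, ζ = −ln(0.3)/√(π²+ln²(0.3)) = 0.3579.
Characteristic equation s² + 8.2s + 3.6K_p = 0 gives ζ = 8.2/(2√(3.6K_p)).
Setting ζ = 0.3579: √(3.6K_p) = 8.2/(2·0.3579) = 11.46, so K_p = 131.3/3.6 = 36.5.

K_p = 36.5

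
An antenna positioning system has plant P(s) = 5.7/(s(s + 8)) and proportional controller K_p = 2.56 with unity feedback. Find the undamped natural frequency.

ω_n = 3.82 rad/s

1 + K_p·P(s) = 0 gives s² + 8s + 14.59 = 0.
Matching s² + 2ζω_n s + ω_n²: ω_n = √14.59 = 3.82 rad/s and 2ζω_n = 8, so ζ = 8/(2·3.82) = 1.05.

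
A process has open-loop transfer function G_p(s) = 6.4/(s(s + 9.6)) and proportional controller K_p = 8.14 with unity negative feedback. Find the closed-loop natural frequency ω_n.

The closed-loop denominator is s(s+9.6) + 8.14·6.4 = s² + 9.6s + 52.1.
Matching s² + 2ζω_n s + ω_n²: ω_n = √52.1 = 7.218 rad/s and 2ζω_n = 9.6, so ζ = 9.6/(2·7.218) = 0.665.

ω_n = 7.22 rad/s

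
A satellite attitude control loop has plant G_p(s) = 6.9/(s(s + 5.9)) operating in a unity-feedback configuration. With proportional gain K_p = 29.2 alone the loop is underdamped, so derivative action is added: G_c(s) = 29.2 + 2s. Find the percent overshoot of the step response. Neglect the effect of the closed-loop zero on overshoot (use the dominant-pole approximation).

Forward path: (29.2 + 2s)·6.9/(s(s+5.9)). The closed-loop characteristic equation is s² + (5.9 + 6.9·2)s + 6.9·29.2 = 0.
That is s² + 19.7s + 201.5 = 0, so ω_n = 14.19 rad/s and ζ = 19.7/(2·14.19) = 0.6939.
%OS = 100·exp(−πζ/√(1−ζ²)) = 4.84%.

4.84%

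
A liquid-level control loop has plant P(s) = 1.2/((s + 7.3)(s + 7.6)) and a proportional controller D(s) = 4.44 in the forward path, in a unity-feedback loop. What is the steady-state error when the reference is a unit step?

The loop is type 0. Static position error constant K_pos = D(0)·P(0) = 4.44·0.02163 = 0.09603.
Steady-state error to a unit step: e_ss = 1/(1+K_pos) = 1/1.096 = 0.912.

0.912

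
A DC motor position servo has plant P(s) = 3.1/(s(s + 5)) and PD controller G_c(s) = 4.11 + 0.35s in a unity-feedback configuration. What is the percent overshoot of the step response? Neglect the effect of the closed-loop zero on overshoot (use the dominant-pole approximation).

Forward path: (4.11 + 0.35s)·3.1/(s(s+5)). The closed-loop characteristic equation is s² + (5 + 3.1·0.35)s + 3.1·4.11 = 0.
That is s² + 6.085s + 12.74 = 0, so ω_n = 3.569 rad/s and ζ = 6.085/(2·3.569) = 0.8524.
%OS = 100·exp(−πζ/√(1−ζ²)) = 0.597%.

0.597%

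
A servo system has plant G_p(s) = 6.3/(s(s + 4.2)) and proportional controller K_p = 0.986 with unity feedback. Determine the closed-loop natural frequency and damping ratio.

ω_n = 2.49 rad/s, ζ = 0.843

With unity feedback the closed-loop characteristic equation is s² + 4.2s + 0.986·6.3 = s² + 4.2s + 6.212 = 0.
Matching s² + 2ζω_n s + ω_n²: ω_n = √6.212 = 2.492 rad/s and 2ζω_n = 4.2, so ζ = 4.2/(2·2.492) = 0.843.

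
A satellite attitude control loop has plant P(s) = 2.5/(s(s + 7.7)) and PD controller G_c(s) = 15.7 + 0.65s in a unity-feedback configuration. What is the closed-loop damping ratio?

Forward path: (15.7 + 0.65s)·2.5/(s(s+7.7)). The closed-loop characteristic equation is s² + (7.7 + 2.5·0.65)s + 2.5·15.7 = 0.
That is s² + 9.325s + 39.25 = 0, so ω_n = 6.265 rad/s and ζ = 9.325/(2·6.265) = 0.7442.

ζ = 0.744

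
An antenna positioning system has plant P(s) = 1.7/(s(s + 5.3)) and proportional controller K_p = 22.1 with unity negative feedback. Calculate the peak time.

T_p = 0.568 s

The closed-loop denominator s² + 5.3s + 37.57 gives ω_n = √37.57 = 6.129 and ζ = 5.3/(2ω_n) = 0.4323.
Damped frequency ω_d = ω_n√(1−ζ²) = 5.527 rad/s, so peak time T_p = π/ω_d = 0.568 s.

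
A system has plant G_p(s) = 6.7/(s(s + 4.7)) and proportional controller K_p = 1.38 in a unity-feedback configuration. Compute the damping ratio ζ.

ζ = 0.773

1 + K_p·G_p(s) = 0 gives s² + 4.7s + 9.246 = 0.
Matching s² + 2ζω_n s + ω_n²: ω_n = √9.246 = 3.041 rad/s and 2ζω_n = 4.7, so ζ = 4.7/(2·3.041) = 0.773.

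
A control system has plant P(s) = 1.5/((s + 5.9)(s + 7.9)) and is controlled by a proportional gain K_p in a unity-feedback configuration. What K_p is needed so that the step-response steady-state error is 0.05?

For a type-0 loop with proportional control, e_ss = 1/(1 + K_p·P(0)).
P(0) = 0.03218. Require 1/(1 + K_p·0.03218) = 0.05, so 1 + 0.03218·K_p = 20.
K_p = (20 − 1)/0.03218 = 590.

K_p = 590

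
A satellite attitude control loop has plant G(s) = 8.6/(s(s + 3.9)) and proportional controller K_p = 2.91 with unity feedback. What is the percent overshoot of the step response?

From 1 + K_pG(s) = 0: s² + 3.9s + 25.03 = 0 ⇒ ω_n = 5.003, ζ = 0.3898.
%OS = 100·exp(−πζ/√(1−ζ²)) = 100·exp(−π·0.3898/√0.8481) = 26.5%.

26.5%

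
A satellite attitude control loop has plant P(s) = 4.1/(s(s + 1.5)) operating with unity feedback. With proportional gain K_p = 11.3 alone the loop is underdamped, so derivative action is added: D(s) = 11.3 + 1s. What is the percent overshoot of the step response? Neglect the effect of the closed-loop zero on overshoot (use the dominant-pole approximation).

24.2%

Forward path: (11.3 + 1s)·4.1/(s(s+1.5)). The closed-loop characteristic equation is s² + (1.5 + 4.1·1)s + 4.1·11.3 = 0.
That is s² + 5.6s + 46.33 = 0, so ω_n = 6.807 rad/s and ζ = 5.6/(2·6.807) = 0.4114.
%OS = 100·exp(−πζ/√(1−ζ²)) = 24.2%.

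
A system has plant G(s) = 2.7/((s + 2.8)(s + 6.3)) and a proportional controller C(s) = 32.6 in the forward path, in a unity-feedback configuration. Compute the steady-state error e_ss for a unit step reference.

0.167

The loop is type 0. Static position error constant K_pos = C(0)·G(0) = 32.6·0.1531 = 4.99.
Steady-state error to a unit step: e_ss = 1/(1+K_pos) = 1/5.99 = 0.167.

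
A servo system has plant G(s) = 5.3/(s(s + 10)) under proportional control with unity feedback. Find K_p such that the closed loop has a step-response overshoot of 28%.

From %OS = 100·exp(−πζ/√(1−ζ²)) = 28%, ζ = −ln(0.28)/√(π²+ln²(0.28)) = 0.3755.
Characteristic equation s² + 10s + 5.3K_p = 0 gives ζ = 10/(2√(5.3K_p)).
Setting ζ = 0.3755: √(5.3K_p) = 10/(2·0.3755) = 13.31, so K_p = 177.3/5.3 = 33.4.

K_p = 33.4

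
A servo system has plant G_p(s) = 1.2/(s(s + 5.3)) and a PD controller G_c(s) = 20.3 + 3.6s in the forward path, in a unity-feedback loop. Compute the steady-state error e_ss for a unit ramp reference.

The loop has one pole at the origin (type 1). Velocity error constant K_v = lim_{s→0} s·G_c(s)G_p(s) = 20.3·1.2/5.3 = 4.596.
Steady-state error to a unit ramp: e_ss = 1/K_v = 0.218.

0.218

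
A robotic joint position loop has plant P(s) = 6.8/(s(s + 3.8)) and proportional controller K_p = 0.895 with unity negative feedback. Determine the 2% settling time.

From 1 + K_pP(s) = 0: s² + 3.8s + 6.086 = 0 ⇒ ω_n = 2.467, ζ = 0.7702.
2% settling time T_s ≈ 4/(ζω_n) = 4/1.9 = 2.11 s.

T_s ≈ 2.11 s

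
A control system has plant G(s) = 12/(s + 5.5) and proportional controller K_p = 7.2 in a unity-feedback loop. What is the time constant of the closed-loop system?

Closed-loop transfer function: T(s) = K_p·G(s)/(1 + K_p·G(s)) = 86.4/(s + 5.5 + 86.4) = 86.4/(s + 91.9).
Time constant τ = 1/91.9 = 0.0109 s.

τ = 0.0109 s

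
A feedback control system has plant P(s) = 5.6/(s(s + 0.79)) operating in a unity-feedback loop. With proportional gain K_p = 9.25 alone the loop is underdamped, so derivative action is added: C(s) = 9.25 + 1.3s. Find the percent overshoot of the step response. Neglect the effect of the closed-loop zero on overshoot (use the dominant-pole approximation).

Forward path: (9.25 + 1.3s)·5.6/(s(s+0.79)). The closed-loop characteristic equation is s² + (0.79 + 5.6·1.3)s + 5.6·9.25 = 0.
That is s² + 8.07s + 51.8 = 0, so ω_n = 7.197 rad/s and ζ = 8.07/(2·7.197) = 0.5606.
%OS = 100·exp(−πζ/√(1−ζ²)) = 11.9%.

11.9%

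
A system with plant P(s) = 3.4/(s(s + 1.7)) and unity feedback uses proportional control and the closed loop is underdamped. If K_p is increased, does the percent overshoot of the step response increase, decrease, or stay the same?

increase

ζ = 1.7/(2√(3.4K_p)) decreases as K_p grows; lower damping means more overshoot.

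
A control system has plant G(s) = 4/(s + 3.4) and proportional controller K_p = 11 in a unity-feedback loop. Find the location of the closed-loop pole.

Closed-loop transfer function: T(s) = K_p·G(s)/(1 + K_p·G(s)) = 44/(s + 3.4 + 44) = 44/(s + 47.4).
The closed-loop pole is at s = −47.4.

s = -47.4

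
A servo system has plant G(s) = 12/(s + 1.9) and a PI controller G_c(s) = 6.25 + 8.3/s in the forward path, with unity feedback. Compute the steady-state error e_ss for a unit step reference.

The open loop G_c(s)G(s) has a pole at the origin (type 1), so the static position error constant is infinite and e_ss = 1/(1+∞) = 0.

0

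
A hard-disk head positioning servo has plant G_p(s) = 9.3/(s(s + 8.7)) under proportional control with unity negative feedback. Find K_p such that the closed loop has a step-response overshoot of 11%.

From %OS = 100·exp(−πζ/√(1−ζ²)) = 11%, ζ = −ln(0.11)/√(π²+ln²(0.11)) = 0.5749.
Characteristic equation s² + 8.7s + 9.3K_p = 0 gives ζ = 8.7/(2√(9.3K_p)).
Setting ζ = 0.5749: √(9.3K_p) = 8.7/(2·0.5749) = 7.567, so K_p = 57.25/9.3 = 6.16.

K_p = 6.16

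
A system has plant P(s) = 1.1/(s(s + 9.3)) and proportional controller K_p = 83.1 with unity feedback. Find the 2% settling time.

The closed-loop denominator s² + 9.3s + 91.41 gives ω_n = √91.41 = 9.561 and ζ = 9.3/(2ω_n) = 0.4864.
2% settling time T_s ≈ 4/(ζω_n) = 4/4.65 = 0.86 s.

T_s ≈ 0.86 s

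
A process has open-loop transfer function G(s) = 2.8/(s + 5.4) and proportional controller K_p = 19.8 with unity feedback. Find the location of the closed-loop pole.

Closed-loop transfer function: T(s) = K_p·G(s)/(1 + K_p·G(s)) = 55.44/(s + 5.4 + 55.44) = 55.44/(s + 60.84).
The closed-loop pole is at s = −60.84.

s = -60.84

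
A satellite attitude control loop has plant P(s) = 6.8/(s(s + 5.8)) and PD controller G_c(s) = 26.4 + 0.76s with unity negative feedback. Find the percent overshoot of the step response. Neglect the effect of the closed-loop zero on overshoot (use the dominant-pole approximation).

24.4%

Forward path: (26.4 + 0.76s)·6.8/(s(s+5.8)). The closed-loop characteristic equation is s² + (5.8 + 6.8·0.76)s + 6.8·26.4 = 0.
That is s² + 10.97s + 179.5 = 0, so ω_n = 13.4 rad/s and ζ = 10.97/(2·13.4) = 0.4093.
%OS = 100·exp(−πζ/√(1−ζ²)) = 24.4%.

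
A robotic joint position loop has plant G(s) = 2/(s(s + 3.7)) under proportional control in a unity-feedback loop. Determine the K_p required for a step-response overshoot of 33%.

From %OS = 100·exp(−πζ/√(1−ζ²)) = 33%, ζ = −ln(0.33)/√(π²+ln²(0.33)) = 0.3328.
Characteristic equation s² + 3.7s + 2K_p = 0 gives ζ = 3.7/(2√(2K_p)).
Setting ζ = 0.3328: √(2K_p) = 3.7/(2·0.3328) = 5.559, so K_p = 30.9/2 = 15.5.

K_p = 15.5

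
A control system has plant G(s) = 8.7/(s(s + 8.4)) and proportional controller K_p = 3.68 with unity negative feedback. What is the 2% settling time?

T_s ≈ 0.952 s

The closed-loop denominator s² + 8.4s + 32.02 gives ω_n = √32.02 = 5.658 and ζ = 8.4/(2ω_n) = 0.7423.
2% settling time T_s ≈ 4/(ζω_n) = 4/4.2 = 0.952 s.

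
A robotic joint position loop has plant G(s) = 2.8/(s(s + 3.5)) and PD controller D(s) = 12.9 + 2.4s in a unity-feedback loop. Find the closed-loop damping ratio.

Forward path: (12.9 + 2.4s)·2.8/(s(s+3.5)). The closed-loop characteristic equation is s² + (3.5 + 2.8·2.4)s + 2.8·12.9 = 0.
That is s² + 10.22s + 36.12 = 0, so ω_n = 6.01 rad/s and ζ = 10.22/(2·6.01) = 0.8503.

ζ = 0.85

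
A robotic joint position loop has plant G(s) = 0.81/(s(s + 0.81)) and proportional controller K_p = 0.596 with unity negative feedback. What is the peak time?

From 1 + K_pG(s) = 0: s² + 0.81s + 0.4828 = 0 ⇒ ω_n = 0.6948, ζ = 0.5829.
Damped frequency ω_d = ω_n√(1−ζ²) = 0.5646 rad/s, so peak time T_p = π/ω_d = 5.56 s.

T_p = 5.56 s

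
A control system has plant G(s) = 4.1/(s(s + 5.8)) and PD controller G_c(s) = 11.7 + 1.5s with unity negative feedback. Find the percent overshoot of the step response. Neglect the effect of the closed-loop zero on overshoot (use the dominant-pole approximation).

0.471%

Forward path: (11.7 + 1.5s)·4.1/(s(s+5.8)). The closed-loop characteristic equation is s² + (5.8 + 4.1·1.5)s + 4.1·11.7 = 0.
That is s² + 11.95s + 47.97 = 0, so ω_n = 6.926 rad/s and ζ = 11.95/(2·6.926) = 0.8627.
%OS = 100·exp(−πζ/√(1−ζ²)) = 0.471%.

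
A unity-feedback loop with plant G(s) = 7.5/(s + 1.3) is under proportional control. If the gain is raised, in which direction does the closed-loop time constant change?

decrease

The closed-loop bandwidth 1.3+K_p·7.5 grows with K_p, so τ shrinks.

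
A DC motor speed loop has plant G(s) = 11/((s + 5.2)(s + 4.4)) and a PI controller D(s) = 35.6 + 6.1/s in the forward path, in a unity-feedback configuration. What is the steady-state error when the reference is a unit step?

The open loop D(s)G(s) has a pole at the origin (type 1), so the static position error constant is infinite and e_ss = 1/(1+∞) = 0.

0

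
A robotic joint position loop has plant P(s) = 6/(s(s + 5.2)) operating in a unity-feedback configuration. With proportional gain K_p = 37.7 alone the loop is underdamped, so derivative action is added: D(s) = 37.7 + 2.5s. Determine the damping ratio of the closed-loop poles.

ζ = 0.672

Forward path: (37.7 + 2.5s)·6/(s(s+5.2)). The closed-loop characteristic equation is s² + (5.2 + 6·2.5)s + 6·37.7 = 0.
That is s² + 20.2s + 226.2 = 0, so ω_n = 15.04 rad/s and ζ = 20.2/(2·15.04) = 0.6715.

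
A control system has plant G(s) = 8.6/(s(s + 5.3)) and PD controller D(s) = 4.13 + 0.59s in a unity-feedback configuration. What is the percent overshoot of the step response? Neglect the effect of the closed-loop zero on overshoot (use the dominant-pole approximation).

Forward path: (4.13 + 0.59s)·8.6/(s(s+5.3)). The closed-loop characteristic equation is s² + (5.3 + 8.6·0.59)s + 8.6·4.13 = 0.
That is s² + 10.37s + 35.52 = 0, so ω_n = 5.96 rad/s and ζ = 10.37/(2·5.96) = 0.8703.
%OS = 100·exp(−πζ/√(1−ζ²)) = 0.388%.

0.388%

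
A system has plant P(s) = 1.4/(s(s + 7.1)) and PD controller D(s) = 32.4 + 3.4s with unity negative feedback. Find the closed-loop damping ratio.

ζ = 0.88

Forward path: (32.4 + 3.4s)·1.4/(s(s+7.1)). The closed-loop characteristic equation is s² + (7.1 + 1.4·3.4)s + 1.4·32.4 = 0.
That is s² + 11.86s + 45.36 = 0, so ω_n = 6.735 rad/s and ζ = 11.86/(2·6.735) = 0.8805.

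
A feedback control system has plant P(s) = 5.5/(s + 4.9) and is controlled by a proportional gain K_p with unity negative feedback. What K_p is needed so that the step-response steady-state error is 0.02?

Steady-state error for a unit step on this type-0 loop is 1/(1 + K_p·P(0)).
P(0) = 1.122. Require 1/(1 + K_p·1.122) = 0.02, so 1 + 1.122·K_p = 50.
K_p = (50 − 1)/1.122 = 43.7.

K_p = 43.7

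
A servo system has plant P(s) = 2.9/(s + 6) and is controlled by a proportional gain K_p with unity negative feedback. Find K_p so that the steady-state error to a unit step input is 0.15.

The loop is type 0, so e_ss(step) = 1/(1 + K_pos) with K_pos = K_p·P(0).
P(0) = 0.4833. Require 1/(1 + K_p·0.4833) = 0.15, so 1 + 0.4833·K_p = 6.667.
K_p = (6.667 − 1)/0.4833 = 11.7.

K_p = 11.7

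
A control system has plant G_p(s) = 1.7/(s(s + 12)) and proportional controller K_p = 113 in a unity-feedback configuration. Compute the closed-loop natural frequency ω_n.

With unity feedback the closed-loop characteristic equation is s² + 12s + 113·1.7 = s² + 12s + 192.1 = 0.
So ω_n² = 192.1 ⇒ ω_n = 13.86 rad/s, and ζ = 12/(2ω_n) = 0.433.

ω_n = 13.9 rad/s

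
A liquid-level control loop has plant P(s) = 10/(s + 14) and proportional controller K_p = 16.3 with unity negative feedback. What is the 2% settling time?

T_s ≈ 0.0226 s

Closed-loop transfer function: T(s) = K_p·P(s)/(1 + K_p·P(s)) = 163/(s + 14 + 163) = 163/(s + 177).
Time constant τ = 1/177 = 0.00565 s, so the 2% settling time is about 4τ = 0.0226 s.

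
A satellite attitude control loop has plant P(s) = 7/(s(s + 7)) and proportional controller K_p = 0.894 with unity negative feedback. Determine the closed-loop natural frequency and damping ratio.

ω_n = 2.5 rad/s, ζ = 1.4

1 + K_p·P(s) = 0 gives s² + 7s + 6.258 = 0.
So ω_n² = 6.258 ⇒ ω_n = 2.502 rad/s, and ζ = 7/(2ω_n) = 1.4.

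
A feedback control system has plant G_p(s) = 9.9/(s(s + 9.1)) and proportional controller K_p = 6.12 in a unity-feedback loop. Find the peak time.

Closed-loop characteristic equation: s² + 9.1s + 60.59 = 0, so ω_n = 7.784 rad/s and ζ = 9.1/(2·7.784) = 0.5845.
Damped frequency ω_d = ω_n√(1−ζ²) = 6.315 rad/s, so peak time T_p = π/ω_d = 0.497 s.

T_p = 0.497 s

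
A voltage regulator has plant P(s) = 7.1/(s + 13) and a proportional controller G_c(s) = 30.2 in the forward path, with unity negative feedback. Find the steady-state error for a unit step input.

0.0572

The loop is type 0. Static position error constant K_pos = G_c(0)·P(0) = 30.2·0.5462 = 16.49.
Steady-state error to a unit step: e_ss = 1/(1+K_pos) = 1/17.49 = 0.0572.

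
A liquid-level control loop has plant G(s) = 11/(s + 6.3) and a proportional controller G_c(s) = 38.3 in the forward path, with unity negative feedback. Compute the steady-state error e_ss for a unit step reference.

0.0147

The loop is type 0. Static position error constant K_pos = G_c(0)·G(0) = 38.3·1.746 = 66.87.
Steady-state error to a unit step: e_ss = 1/(1+K_pos) = 1/67.87 = 0.0147.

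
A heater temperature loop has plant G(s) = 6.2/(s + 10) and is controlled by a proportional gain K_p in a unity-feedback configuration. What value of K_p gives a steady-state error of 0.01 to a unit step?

K_p = 160

For a type-0 loop with proportional control, e_ss = 1/(1 + K_p·G(0)).
G(0) = 0.62. Require 1/(1 + K_p·0.62) = 0.01, so 1 + 0.62·K_p = 100.
K_p = (100 − 1)/0.62 = 160.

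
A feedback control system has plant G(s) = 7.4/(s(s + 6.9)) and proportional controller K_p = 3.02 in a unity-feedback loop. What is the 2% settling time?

Closed-loop characteristic equation: s² + 6.9s + 22.35 = 0, so ω_n = 4.727 rad/s and ζ = 6.9/(2·4.727) = 0.7298.
2% settling time T_s ≈ 4/(ζω_n) = 4/3.45 = 1.16 s.

T_s ≈ 1.16 s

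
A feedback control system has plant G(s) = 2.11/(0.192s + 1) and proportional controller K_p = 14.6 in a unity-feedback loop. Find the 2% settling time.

Closed loop: T(s) = K_p·G/(1+K_p·G) = 30.81/(0.192s + 1 + 30.81), with pole at s = −(1 + 30.81)/0.192 = −165.7.
τ = 1/165.7 = 0.006037 s, so 2% settling time ≈ 4τ = 0.0241 s.

T_s ≈ 0.0241 s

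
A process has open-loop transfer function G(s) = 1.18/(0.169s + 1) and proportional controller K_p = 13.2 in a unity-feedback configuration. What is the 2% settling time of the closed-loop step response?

Closed loop: T(s) = K_p·G/(1+K_p·G) = 15.58/(0.169s + 1 + 15.58), with pole at s = −(1 + 15.58)/0.169 = −98.08.
τ = 1/98.08 = 0.0102 s, so 2% settling time ≈ 4τ = 0.0408 s.

T_s ≈ 0.0408 s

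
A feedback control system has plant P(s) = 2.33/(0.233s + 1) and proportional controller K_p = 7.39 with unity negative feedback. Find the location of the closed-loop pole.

Closed loop: T(s) = K_p·P/(1+K_p·P) = 17.22/(0.233s + 1 + 17.22), with pole at s = −(1 + 17.22)/0.233 = −78.19.

s = -78.19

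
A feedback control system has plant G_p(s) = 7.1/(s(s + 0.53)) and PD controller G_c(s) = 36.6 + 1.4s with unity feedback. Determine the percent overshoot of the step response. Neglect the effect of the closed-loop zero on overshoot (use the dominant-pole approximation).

34%

Forward path: (36.6 + 1.4s)·7.1/(s(s+0.53)). The closed-loop characteristic equation is s² + (0.53 + 7.1·1.4)s + 7.1·36.6 = 0.
That is s² + 10.47s + 259.9 = 0, so ω_n = 16.12 rad/s and ζ = 10.47/(2·16.12) = 0.3247.
%OS = 100·exp(−πζ/√(1−ζ²)) = 34%.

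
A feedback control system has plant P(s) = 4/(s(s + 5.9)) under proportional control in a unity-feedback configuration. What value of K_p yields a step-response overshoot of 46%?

K_p = 37.8

From %OS = 100·exp(−πζ/√(1−ζ²)) = 46%, ζ = −ln(0.46)/√(π²+ln²(0.46)) = 0.24.
Characteristic equation s² + 5.9s + 4K_p = 0 gives ζ = 5.9/(2√(4K_p)).
Setting ζ = 0.24: √(4K_p) = 5.9/(2·0.24) = 12.29, so K_p = 151.1/4 = 37.8.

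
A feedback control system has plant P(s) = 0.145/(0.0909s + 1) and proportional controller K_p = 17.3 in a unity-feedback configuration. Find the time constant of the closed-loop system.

τ = 0.0259 s

Closed loop: T(s) = K_p·P/(1+K_p·P) = 2.508/(0.0909s + 1 + 2.508), with pole at s = −(1 + 2.508)/0.0909 = −38.6.
Closed-loop time constant τ = 1/38.6 = 0.0259 s.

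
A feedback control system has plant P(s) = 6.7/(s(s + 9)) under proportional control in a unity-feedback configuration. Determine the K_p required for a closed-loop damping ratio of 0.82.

Closed-loop characteristic equation: s² + 9s + K_p·6.7 = 0.
So ω_n = √(6.7K_p) and 2ζω_n = 9, giving ζ = 9/(2√(6.7K_p)).
Setting ζ = 0.82: √(6.7K_p) = 9/(2·0.82) = 5.488, so K_p = 30.12/6.7 = 4.49.

K_p = 4.49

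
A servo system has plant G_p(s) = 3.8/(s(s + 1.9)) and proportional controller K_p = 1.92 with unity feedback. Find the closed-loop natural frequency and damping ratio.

The closed-loop denominator is s(s+1.9) + 1.92·3.8 = s² + 1.9s + 7.296.
Matching s² + 2ζω_n s + ω_n²: ω_n = √7.296 = 2.701 rad/s and 2ζω_n = 1.9, so ζ = 1.9/(2·2.701) = 0.352.

ω_n = 2.7 rad/s, ζ = 0.352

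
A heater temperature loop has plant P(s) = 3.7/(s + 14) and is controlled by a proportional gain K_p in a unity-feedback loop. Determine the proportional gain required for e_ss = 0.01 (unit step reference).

K_p = 375

For a type-0 loop with proportional control, e_ss = 1/(1 + K_p·P(0)).
P(0) = 0.2643. Require 1/(1 + K_p·0.2643) = 0.01, so 1 + 0.2643·K_p = 100.
K_p = (100 − 1)/0.2643 = 375.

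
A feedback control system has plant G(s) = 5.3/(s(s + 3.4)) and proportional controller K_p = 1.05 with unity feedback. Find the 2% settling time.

The closed-loop denominator s² + 3.4s + 5.565 gives ω_n = √5.565 = 2.359 and ζ = 3.4/(2ω_n) = 0.7206.
2% settling time T_s ≈ 4/(ζω_n) = 4/1.7 = 2.35 s.

T_s ≈ 2.35 s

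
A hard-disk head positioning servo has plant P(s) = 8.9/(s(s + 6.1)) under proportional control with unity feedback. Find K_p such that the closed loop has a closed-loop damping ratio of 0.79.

K_p = 1.67

Closed-loop characteristic equation: s² + 6.1s + K_p·8.9 = 0.
So ω_n = √(8.9K_p) and 2ζω_n = 6.1, giving ζ = 6.1/(2√(8.9K_p)).
Setting ζ = 0.79: √(8.9K_p) = 6.1/(2·0.79) = 3.861, so K_p = 14.91/8.9 = 1.67.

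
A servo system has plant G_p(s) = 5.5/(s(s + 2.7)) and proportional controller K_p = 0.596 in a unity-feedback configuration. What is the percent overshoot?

Closed-loop characteristic equation: s² + 2.7s + 3.278 = 0, so ω_n = 1.811 rad/s and ζ = 2.7/(2·1.811) = 0.7456.
%OS = 100·exp(−πζ/√(1−ζ²)) = 100·exp(−π·0.7456/√0.444) = 2.97%.

2.97%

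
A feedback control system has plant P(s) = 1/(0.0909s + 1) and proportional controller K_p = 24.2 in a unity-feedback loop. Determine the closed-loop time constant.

Closed loop: T(s) = K_p·P/(1+K_p·P) = 24.2/(0.0909s + 1 + 24.2), with pole at s = −(1 + 24.2)/0.0909 = −277.2.
Closed-loop time constant τ = 1/277.2 = 0.00361 s.

τ = 0.00361 s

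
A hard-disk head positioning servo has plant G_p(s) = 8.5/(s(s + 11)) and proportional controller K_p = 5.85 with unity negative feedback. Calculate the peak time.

The closed-loop denominator s² + 11s + 49.72 gives ω_n = √49.72 = 7.052 and ζ = 11/(2ω_n) = 0.78.
Damped frequency ω_d = ω_n√(1−ζ²) = 4.413 rad/s, so peak time T_p = π/ω_d = 0.712 s.

T_p = 0.712 s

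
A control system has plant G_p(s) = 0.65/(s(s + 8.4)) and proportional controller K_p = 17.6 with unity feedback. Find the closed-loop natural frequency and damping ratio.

With unity feedback the closed-loop characteristic equation is s² + 8.4s + 17.6·0.65 = s² + 8.4s + 11.44 = 0.
Matching s² + 2ζω_n s + ω_n²: ω_n = √11.44 = 3.382 rad/s and 2ζω_n = 8.4, so ζ = 8.4/(2·3.382) = 1.24.

ω_n = 3.38 rad/s, ζ = 1.24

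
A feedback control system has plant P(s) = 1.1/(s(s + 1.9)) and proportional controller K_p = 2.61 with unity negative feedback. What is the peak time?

T_p = 2.24 s

The closed-loop denominator s² + 1.9s + 2.871 gives ω_n = √2.871 = 1.694 and ζ = 1.9/(2ω_n) = 0.5607.
Damped frequency ω_d = ω_n√(1−ζ²) = 1.403 rad/s, so peak time T_p = π/ω_d = 2.24 s.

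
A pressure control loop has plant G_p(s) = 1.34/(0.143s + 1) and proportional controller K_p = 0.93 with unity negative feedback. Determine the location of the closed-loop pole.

Closed loop: T(s) = K_p·G_p/(1+K_p·G_p) = 1.246/(0.143s + 1 + 1.246), with pole at s = −(1 + 1.246)/0.143 = −15.71.

s = -15.71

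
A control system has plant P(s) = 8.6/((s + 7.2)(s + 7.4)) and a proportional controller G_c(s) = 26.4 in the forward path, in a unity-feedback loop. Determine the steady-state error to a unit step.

0.19

The loop is type 0. Static position error constant K_pos = G_c(0)·P(0) = 26.4·0.1614 = 4.261.
Steady-state error to a unit step: e_ss = 1/(1+K_pos) = 1/5.261 = 0.19.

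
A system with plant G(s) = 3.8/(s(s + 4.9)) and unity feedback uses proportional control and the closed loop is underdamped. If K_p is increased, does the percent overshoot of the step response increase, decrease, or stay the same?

increase

ζ = 4.9/(2√(3.8K_p)) decreases as K_p grows; lower damping means more overshoot.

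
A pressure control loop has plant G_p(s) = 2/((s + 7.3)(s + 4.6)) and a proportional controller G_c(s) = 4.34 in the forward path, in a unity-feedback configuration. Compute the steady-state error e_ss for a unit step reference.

The loop is type 0. Static position error constant K_pos = G_c(0)·G_p(0) = 4.34·0.05956 = 0.2585.
Steady-state error to a unit step: e_ss = 1/(1+K_pos) = 1/1.258 = 0.795.

0.795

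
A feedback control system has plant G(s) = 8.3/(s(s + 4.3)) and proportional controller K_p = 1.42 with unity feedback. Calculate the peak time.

T_p = 1.17 s

From 1 + K_pG(s) = 0: s² + 4.3s + 11.79 = 0 ⇒ ω_n = 3.433, ζ = 0.6263.
Damped frequency ω_d = ω_n√(1−ζ²) = 2.676 rad/s, so peak time T_p = π/ω_d = 1.17 s.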